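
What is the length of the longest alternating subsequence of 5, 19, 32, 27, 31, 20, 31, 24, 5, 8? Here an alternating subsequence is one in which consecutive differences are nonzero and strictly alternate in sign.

8

Track the best alternating length ending on an up-step vs a down-step at each position: up/down = 1/1, 2/1, 2/1, 2/3, 4/3, 2/5, 6/3, 6/7, 1/7, 8/7.
The maximum over both is 8; one such subsequence is 5, 32, 27, 31, 20, 31, 5, 8.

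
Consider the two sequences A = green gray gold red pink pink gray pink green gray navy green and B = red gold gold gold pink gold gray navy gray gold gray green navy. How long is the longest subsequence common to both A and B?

Backtracking the LCS table gives one alignment: gray (A2,B9) → gold (A3,B10) → gray (A7,B11) → green (A9,B12) → navy (A11,B13).
So the longest common subsequence has length 5.

5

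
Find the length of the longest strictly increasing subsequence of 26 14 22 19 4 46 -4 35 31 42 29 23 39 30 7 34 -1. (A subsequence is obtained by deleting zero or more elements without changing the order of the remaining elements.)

Let dp[i] be the longest increasing subsequence ending at position i. Then dp = [1, 1, 2, 2, 1, 3, 1, 3, 3, 4, 3, 3, 4, 4, 2, 5, 2].
The maximum is 5; one witness is 14, 22, 29, 30, 34 at positions 2,3,11,14,16.

5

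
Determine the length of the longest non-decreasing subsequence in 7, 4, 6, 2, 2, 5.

Scanning left to right, the best length ending at each element is: 7→1, 4→1, 6→2, 2→1, 2→2, 5→3.
So the longest non-decreasing subsequence has length 3, e.g. 2, 2, 5.

3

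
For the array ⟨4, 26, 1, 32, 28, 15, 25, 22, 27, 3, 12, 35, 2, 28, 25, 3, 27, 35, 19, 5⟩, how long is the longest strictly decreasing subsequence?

Scanning left to right, the best length ending at each element is: 4→1, 26→1, 1→2, 32→1, 28→2, 15→3, 25→3, 22→4, 27→3, 3→5, 12→5, 35→1, 2→6, 28→2, 25→4, 3→6, 27→3, 35→1, 19→5, 5→6.
So the longest decreasing subsequence has length 6, e.g. 32, 28, 25, 22, 3, 2.

6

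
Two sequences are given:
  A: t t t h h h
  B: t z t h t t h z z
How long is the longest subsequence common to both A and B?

Backtracking the LCS table gives one alignment: t (A1,B3) → t (A2,B5) → t (A3,B6) → h (A4,B7).
So the longest common subsequence has length 4.

4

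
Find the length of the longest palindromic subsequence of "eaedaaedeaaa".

Using dp[i][j] = 2 + dp[i+1][j−1] if the ends match, else max(dp[i+1][j], dp[i][j−1]):
dp[1][12] = 9. A witness is aaaedeaaa at positions 2,5,6,7,8,9,10,11,12.

9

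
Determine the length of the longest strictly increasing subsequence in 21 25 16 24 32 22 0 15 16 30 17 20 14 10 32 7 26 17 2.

6

Let dp[i] be the longest increasing subsequence ending at position i. Then dp = [1, 2, 1, 2, 3, 2, 1, 2, 3, 4, 4, 5, 2, 2, 6, 2, 6, 4, 2].
The maximum is 6; one witness is 0, 15, 16, 17, 20, 32 at positions 7,8,9,11,12,15.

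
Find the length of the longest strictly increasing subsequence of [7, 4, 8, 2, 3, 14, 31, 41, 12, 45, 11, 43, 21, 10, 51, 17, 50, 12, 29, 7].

Let dp[i] be the longest increasing subsequence ending at position i. Then dp = [1, 1, 2, 1, 2, 3, 4, 5, 3, 6, 3, 6, 4, 3, 7, 4, 7, 4, 5, 3].
The maximum is 7; one witness is 7, 8, 14, 31, 41, 45, 51 at positions 1,3,6,7,8,10,15.

7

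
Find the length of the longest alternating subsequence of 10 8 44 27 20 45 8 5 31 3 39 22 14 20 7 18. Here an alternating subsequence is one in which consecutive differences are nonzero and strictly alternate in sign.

13

A longest alternating subsequence is 10, 8, 44, 27, 45, 8, 31, 3, 39, 14, 20, 7, 18 (positions 1,2,3,4,6,7,9,10,11,13,14,15,16); its 12 consecutive differences strictly alternate in sign, and length 13 is optimal.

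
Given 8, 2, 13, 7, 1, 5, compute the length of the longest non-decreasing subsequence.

Let dp[i] be the longest non-decreasing subsequence ending at position i. Then dp = [1, 1, 2, 2, 1, 2].
The maximum is 2; one witness is 8, 13 at positions 1,3.

2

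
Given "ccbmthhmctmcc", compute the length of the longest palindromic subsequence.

10

Using dp[i][j] = 2 + dp[i+1][j−1] if the ends match, else max(dp[i+1][j], dp[i][j−1]):
dp[1][13] = 10. A witness is ccmthhtmcc at positions 1,2,4,5,6,7,10,11,12,13.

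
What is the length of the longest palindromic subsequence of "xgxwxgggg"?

One longest palindromic subsequence is ggggg (positions 2,6,7,8,9); it reads the same forward and backward, and the interval DP gives dp[1][9] = 5.

5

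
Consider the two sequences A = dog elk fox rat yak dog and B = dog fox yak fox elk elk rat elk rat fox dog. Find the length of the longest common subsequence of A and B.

4

Backtracking the LCS table gives one alignment: dog (A1,B1) → elk (A2,B8) → fox (A3,B10) → dog (A6,B11).
So the longest common subsequence has length 4.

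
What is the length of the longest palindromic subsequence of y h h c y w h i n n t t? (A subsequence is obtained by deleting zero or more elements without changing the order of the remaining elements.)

Using dp[i][j] = 2 + dp[i+1][j−1] if the ends match, else max(dp[i+1][j], dp[i][j−1]):
dp[1][12] = 4. A witness is yhhy at positions 1,2,3,5.

4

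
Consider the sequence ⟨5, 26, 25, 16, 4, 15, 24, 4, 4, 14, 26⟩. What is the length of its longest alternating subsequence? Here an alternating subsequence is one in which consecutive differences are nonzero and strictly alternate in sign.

6

A longest alternating subsequence is 5, 26, 4, 15, 4, 14 (positions 1,2,5,6,8,10); its 5 consecutive differences strictly alternate in sign, and length 6 is optimal.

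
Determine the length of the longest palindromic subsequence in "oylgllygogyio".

One longest palindromic subsequence is oygllgyo (positions 1,2,4,5,6,10,11,13); it reads the same forward and backward, and the interval DP gives dp[1][13] = 8.

8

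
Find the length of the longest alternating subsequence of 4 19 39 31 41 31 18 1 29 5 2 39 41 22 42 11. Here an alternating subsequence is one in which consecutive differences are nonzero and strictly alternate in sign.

A longest alternating subsequence is 4, 39, 31, 41, 18, 29, 5, 39, 22, 42, 11 (positions 1,3,4,5,7,9,10,12,14,15,16); its 10 consecutive differences strictly alternate in sign, and length 11 is optimal.

11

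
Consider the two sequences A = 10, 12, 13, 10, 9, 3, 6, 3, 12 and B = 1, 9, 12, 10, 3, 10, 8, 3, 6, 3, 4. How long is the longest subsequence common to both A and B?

5

A longest common subsequence is 10, 10, 3, 6, 3 (length 5); the LCS DP confirms no longer common subsequence exists.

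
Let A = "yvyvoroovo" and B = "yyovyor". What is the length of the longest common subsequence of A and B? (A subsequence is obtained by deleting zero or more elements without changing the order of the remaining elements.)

Backtracking the LCS table gives one alignment: y (A1,B2) → v (A2,B4) → y (A3,B5) → o (A5,B6) → r (A6,B7).
So the longest common subsequence has length 5.

5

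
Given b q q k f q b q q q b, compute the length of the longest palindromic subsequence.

Using dp[i][j] = 2 + dp[i+1][j−1] if the ends match, else max(dp[i+1][j], dp[i][j−1]):
dp[1][11] = 9. A witness is bqqqbqqqb at positions 1,2,3,6,7,8,9,10,11.

9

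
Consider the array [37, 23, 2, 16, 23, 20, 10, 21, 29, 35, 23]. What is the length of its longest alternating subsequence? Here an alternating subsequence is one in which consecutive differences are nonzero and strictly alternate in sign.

6

A longest alternating subsequence is 37, 2, 23, 20, 29, 23 (positions 1,3,5,6,9,11); its 5 consecutive differences strictly alternate in sign, and length 6 is optimal.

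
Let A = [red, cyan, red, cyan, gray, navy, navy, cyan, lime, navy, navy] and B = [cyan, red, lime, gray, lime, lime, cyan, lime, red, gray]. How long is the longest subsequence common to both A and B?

Backtracking the LCS table gives one alignment: cyan (A2,B1) → red (A3,B2) → gray (A5,B4) → cyan (A8,B7) → lime (A9,B8).
So the longest common subsequence has length 5.

5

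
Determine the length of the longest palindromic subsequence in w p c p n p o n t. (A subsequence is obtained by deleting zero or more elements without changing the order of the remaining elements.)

3

One longest palindromic subsequence is non (positions 5,7,8); it reads the same forward and backward, and the interval DP gives dp[1][9] = 3.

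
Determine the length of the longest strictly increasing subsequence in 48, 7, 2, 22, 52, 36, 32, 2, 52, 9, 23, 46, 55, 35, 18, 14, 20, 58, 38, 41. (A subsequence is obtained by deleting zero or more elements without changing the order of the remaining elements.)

Scanning left to right, the best length ending at each element is: 48→1, 7→1, 2→1, 22→2, 52→3, 36→3, 32→3, 2→1, 52→4, 9→2, 23→3, 46→4, 55→5, 35→4, 18→3, 14→3, 20→4, 58→6, 38→5, 41→6.
So the longest increasing subsequence has length 6, e.g. 7, 22, 36, 52, 55, 58.

6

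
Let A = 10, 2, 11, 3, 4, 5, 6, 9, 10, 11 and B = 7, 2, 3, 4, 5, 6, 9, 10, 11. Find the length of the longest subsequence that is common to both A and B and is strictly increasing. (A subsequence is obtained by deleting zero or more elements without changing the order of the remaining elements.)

8

A longest common strictly increasing subsequence is 2, 3, 4, 5, 6, 9, 10, 11 (length 8); it appears in order in both A and B, and no longer such subsequence exists.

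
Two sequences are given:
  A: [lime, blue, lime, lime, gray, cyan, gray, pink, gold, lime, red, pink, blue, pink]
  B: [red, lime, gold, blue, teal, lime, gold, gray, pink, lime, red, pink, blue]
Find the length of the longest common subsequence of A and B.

9

A longest common subsequence is lime, blue, lime, gray, pink, lime, red, pink, blue (length 9); the LCS DP confirms no longer common subsequence exists.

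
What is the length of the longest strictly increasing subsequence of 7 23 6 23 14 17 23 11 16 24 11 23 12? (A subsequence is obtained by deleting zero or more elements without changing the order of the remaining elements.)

5

Let dp[i] be the longest increasing subsequence ending at position i. Then dp = [1, 2, 1, 2, 2, 3, 4, 2, 3, 5, 2, 4, 3].
The maximum is 5; one witness is 7, 14, 17, 23, 24 at positions 1,5,6,7,10.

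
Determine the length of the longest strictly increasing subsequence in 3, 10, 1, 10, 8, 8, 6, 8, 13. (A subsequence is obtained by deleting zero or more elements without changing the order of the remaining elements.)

4

Let dp[i] be the longest increasing subsequence ending at position i. Then dp = [1, 2, 1, 2, 2, 2, 2, 3, 4].
The maximum is 4; one witness is 3, 6, 8, 13 at positions 1,7,8,9.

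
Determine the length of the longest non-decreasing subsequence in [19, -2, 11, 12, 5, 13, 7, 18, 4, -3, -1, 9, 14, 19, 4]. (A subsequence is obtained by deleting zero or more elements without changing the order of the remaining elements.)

One longest non-decreasing subsequence is -2, 11, 12, 13, 18, 19 (positions 2,3,4,6,8,14), of length 6; no longer one exists.

6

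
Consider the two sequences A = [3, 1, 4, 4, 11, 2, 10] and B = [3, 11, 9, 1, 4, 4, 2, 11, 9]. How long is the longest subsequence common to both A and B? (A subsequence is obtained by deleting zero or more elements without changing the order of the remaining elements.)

A longest common subsequence is 3, 1, 4, 4, 11 (length 5); the LCS DP confirms no longer common subsequence exists.

5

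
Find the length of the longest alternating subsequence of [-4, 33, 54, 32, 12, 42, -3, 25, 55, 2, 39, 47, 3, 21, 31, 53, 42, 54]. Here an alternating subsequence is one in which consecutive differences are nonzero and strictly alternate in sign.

Track the best alternating length ending on an up-step vs a down-step at each position: up/down = 1/1, 2/1, 2/1, 2/3, 2/3, 4/3, 2/5, 6/5, 6/1, 6/7, 8/7, 8/7, 8/9, 10/9, 10/9, 10/7, 10/11, 12/7.
The maximum over both is 12; one such subsequence is -4, 33, 32, 42, -3, 25, 2, 39, 3, 53, 42, 54.

12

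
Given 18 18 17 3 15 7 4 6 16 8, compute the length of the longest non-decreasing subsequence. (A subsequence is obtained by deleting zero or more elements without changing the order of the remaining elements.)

Scanning left to right, the best length ending at each element is: 18→1, 18→2, 17→1, 3→1, 15→2, 7→2, 4→2, 6→3, 16→4, 8→4.
So the longest non-decreasing subsequence has length 4, e.g. 3, 4, 6, 16.

4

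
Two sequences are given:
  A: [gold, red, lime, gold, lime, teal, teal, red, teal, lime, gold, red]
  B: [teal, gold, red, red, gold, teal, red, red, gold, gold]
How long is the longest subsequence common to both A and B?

A longest common subsequence is gold, red, gold, teal, red, gold (length 6); the LCS DP confirms no longer common subsequence exists.

6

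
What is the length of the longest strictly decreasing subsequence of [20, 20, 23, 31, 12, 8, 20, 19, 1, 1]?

4

One longest decreasing subsequence is 20, 12, 8, 1 (positions 1,5,6,9), of length 4; no longer one exists.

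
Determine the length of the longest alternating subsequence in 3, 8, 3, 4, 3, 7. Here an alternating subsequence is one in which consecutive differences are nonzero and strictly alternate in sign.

6

Track the best alternating length ending on an up-step vs a down-step at each position: up/down = 1/1, 2/1, 1/3, 4/3, 1/5, 6/3.
The maximum over both is 6; one such subsequence is 3, 8, 3, 4, 3, 7.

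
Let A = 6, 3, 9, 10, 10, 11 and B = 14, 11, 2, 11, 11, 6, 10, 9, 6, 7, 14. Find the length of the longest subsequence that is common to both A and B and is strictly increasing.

2

For each value that appears in both, track the longest common increasing run ending there.
The best achievable length is 2; one witness is 6, 10 (A-positions 1,4, B-positions 6,7).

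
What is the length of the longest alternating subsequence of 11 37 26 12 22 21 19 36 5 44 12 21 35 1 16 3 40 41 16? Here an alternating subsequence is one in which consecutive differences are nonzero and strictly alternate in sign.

A longest alternating subsequence is 11, 37, 12, 22, 21, 36, 5, 44, 12, 21, 1, 16, 3, 40, 16 (positions 1,2,4,5,6,8,9,10,11,12,14,15,16,17,19); its 14 consecutive differences strictly alternate in sign, and length 15 is optimal.

15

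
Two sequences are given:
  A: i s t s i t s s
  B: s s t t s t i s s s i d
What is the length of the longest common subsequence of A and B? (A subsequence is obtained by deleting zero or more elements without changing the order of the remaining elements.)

A longest common subsequence is stsiss (length 6); the LCS DP confirms no longer common subsequence exists.

6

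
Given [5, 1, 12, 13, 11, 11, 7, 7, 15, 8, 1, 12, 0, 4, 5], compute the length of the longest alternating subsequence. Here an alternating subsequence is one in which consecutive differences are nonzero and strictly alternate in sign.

9

Track the best alternating length ending on an up-step vs a down-step at each position: up/down = 1/1, 1/2, 3/1, 3/1, 3/4, 3/4, 3/4, 3/4, 5/1, 5/6, 1/6, 7/6, 1/8, 9/8, 9/8.
The maximum over both is 9; one such subsequence is 5, 1, 12, 11, 15, 8, 12, 0, 4.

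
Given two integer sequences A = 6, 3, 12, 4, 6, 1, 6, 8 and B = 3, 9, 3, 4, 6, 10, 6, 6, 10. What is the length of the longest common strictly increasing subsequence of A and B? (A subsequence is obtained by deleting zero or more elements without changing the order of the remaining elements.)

For each value that appears in both, track the longest common increasing run ending there.
The best achievable length is 3; one witness is 3, 4, 6 (A-positions 2,4,5, B-positions 1,4,5).

3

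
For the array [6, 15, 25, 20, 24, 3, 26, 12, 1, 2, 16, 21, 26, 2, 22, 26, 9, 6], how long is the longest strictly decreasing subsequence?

One longest decreasing subsequence is 25, 20, 12, 9, 6 (positions 3,4,8,17,18), of length 5; no longer one exists.

5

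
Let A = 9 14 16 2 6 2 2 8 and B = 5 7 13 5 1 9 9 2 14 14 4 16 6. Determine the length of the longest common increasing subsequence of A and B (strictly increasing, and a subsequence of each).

3

For each value that appears in both, track the longest common increasing run ending there.
The best achievable length is 3; one witness is 9, 14, 16 (A-positions 1,2,3, B-positions 6,9,12).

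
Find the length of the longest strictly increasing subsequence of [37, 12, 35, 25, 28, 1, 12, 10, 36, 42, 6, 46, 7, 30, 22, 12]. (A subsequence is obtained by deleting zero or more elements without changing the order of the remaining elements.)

Let dp[i] be the longest increasing subsequence ending at position i. Then dp = [1, 1, 2, 2, 3, 1, 2, 2, 4, 5, 2, 6, 3, 4, 4, 4].
The maximum is 6; one witness is 12, 25, 28, 36, 42, 46 at positions 2,4,5,9,10,12.

6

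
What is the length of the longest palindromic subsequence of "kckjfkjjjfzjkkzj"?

11

One longest palindromic subsequence is kkjfjjjfjkk (positions 1,3,4,5,7,8,9,10,12,13,14); it reads the same forward and backward, and the interval DP gives dp[1][16] = 11.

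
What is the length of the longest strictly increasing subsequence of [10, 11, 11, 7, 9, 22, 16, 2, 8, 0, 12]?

Let dp[i] be the longest increasing subsequence ending at position i. Then dp = [1, 2, 2, 1, 2, 3, 3, 1, 2, 1, 3].
The maximum is 3; one witness is 10, 11, 22 at positions 1,2,6.

3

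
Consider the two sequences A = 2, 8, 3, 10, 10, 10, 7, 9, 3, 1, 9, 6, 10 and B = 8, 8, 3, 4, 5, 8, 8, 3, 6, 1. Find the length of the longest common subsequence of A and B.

A longest common subsequence is 8, 3, 3, 1 (length 4); the LCS DP confirms no longer common subsequence exists.

4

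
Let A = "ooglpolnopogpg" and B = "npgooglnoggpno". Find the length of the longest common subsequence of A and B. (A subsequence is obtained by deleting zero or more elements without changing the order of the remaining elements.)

8

Backtracking the LCS table gives one alignment: o (A1,B4) → o (A2,B5) → g (A3,B6) → l (A7,B7) → n (A8,B8) → o (A9,B9) → p (A10,B12) → o (A11,B14).
So the longest common subsequence has length 8.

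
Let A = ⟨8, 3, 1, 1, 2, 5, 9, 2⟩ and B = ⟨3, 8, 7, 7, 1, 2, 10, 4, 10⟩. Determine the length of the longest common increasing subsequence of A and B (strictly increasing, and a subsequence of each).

For each value that appears in both, track the longest common increasing run ending there.
The best achievable length is 2; one witness is 1, 2 (A-positions 3,5, B-positions 5,6).

2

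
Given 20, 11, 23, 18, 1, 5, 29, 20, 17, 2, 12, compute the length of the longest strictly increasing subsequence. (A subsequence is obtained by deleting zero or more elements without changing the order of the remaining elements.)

Scanning left to right, the best length ending at each element is: 20→1, 11→1, 23→2, 18→2, 1→1, 5→2, 29→3, 20→3, 17→3, 2→2, 12→3.
So the longest increasing subsequence has length 3, e.g. 20, 23, 29.

3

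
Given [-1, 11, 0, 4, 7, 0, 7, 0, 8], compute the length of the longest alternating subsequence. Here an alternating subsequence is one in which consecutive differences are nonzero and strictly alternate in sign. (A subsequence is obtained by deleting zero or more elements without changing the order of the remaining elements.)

8

A longest alternating subsequence is -1, 11, 0, 4, 0, 7, 0, 8 (positions 1,2,3,4,6,7,8,9); its 7 consecutive differences strictly alternate in sign, and length 8 is optimal.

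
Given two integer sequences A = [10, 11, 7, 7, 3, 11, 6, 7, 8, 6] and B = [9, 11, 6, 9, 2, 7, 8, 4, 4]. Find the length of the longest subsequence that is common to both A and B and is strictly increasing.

A longest common strictly increasing subsequence is 6, 7, 8 (length 3); it appears in order in both A and B, and no longer such subsequence exists.

3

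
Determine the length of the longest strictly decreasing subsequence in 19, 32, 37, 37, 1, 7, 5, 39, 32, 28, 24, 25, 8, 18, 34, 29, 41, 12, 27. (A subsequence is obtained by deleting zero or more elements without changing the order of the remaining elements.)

6

Scanning left to right, the best length ending at each element is: 19→1, 32→1, 37→1, 37→1, 1→2, 7→2, 5→3, 39→1, 32→2, 28→3, 24→4, 25→4, 8→5, 18→5, 34→2, 29→3, 41→1, 12→6, 27→4.
So the longest decreasing subsequence has length 6, e.g. 37, 32, 28, 24, 18, 12.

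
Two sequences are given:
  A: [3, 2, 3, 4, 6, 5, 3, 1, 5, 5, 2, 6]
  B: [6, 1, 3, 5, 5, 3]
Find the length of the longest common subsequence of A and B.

Backtracking the LCS table gives one alignment: 6 (A5,B1) → 3 (A7,B3) → 5 (A9,B4) → 5 (A10,B5).
So the longest common subsequence has length 4.

4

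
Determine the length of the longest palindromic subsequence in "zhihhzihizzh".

Using dp[i][j] = 2 + dp[i+1][j−1] if the ends match, else max(dp[i+1][j], dp[i][j−1]):
dp[1][12] = 8. A witness is zhihhihz at positions 1,2,3,4,5,7,8,11.

8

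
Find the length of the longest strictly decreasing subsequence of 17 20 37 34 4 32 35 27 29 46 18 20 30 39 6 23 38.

6

One longest decreasing subsequence is 37, 34, 32, 27, 18, 6 (positions 3,4,6,8,11,15), of length 6; no longer one exists.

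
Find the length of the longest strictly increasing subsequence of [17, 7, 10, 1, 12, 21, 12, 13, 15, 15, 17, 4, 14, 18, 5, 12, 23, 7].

Scanning left to right, the best length ending at each element is: 17→1, 7→1, 10→2, 1→1, 12→3, 21→4, 12→3, 13→4, 15→5, 15→5, 17→6, 4→2, 14→5, 18→7, 5→3, 12→4, 23→8, 7→4.
So the longest increasing subsequence has length 8, e.g. 7, 10, 12, 13, 15, 17, 18, 23.

8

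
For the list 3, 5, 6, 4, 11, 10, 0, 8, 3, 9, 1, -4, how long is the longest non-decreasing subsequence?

Let dp[i] be the longest non-decreasing subsequence ending at position i. Then dp = [1, 2, 3, 2, 4, 4, 1, 4, 2, 5, 2, 1].
The maximum is 5; one witness is 3, 5, 6, 8, 9 at positions 1,2,3,8,10.

5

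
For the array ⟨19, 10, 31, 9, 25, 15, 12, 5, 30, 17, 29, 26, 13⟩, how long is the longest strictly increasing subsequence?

Let dp[i] be the longest increasing subsequence ending at position i. Then dp = [1, 1, 2, 1, 2, 2, 2, 1, 3, 3, 4, 4, 3].
The maximum is 4; one witness is 10, 15, 17, 29 at positions 2,6,10,11.

4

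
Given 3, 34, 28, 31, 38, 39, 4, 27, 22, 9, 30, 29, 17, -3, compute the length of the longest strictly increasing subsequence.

5

One longest increasing subsequence is 3, 28, 31, 38, 39 (positions 1,3,4,5,6), of length 5; no longer one exists.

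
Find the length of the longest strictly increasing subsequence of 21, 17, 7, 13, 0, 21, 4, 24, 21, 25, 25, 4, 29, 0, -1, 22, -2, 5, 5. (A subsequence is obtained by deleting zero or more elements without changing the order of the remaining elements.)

6

One longest increasing subsequence is 7, 13, 21, 24, 25, 29 (positions 3,4,6,8,10,13), of length 6; no longer one exists.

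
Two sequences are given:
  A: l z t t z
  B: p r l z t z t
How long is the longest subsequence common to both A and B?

4

A longest common subsequence is lztt (length 4); the LCS DP confirms no longer common subsequence exists.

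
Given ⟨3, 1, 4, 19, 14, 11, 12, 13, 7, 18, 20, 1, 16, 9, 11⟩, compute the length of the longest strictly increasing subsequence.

7

Scanning left to right, the best length ending at each element is: 3→1, 1→1, 4→2, 19→3, 14→3, 11→3, 12→4, 13→5, 7→3, 18→6, 20→7, 1→1, 16→6, 9→4, 11→5.
So the longest increasing subsequence has length 7, e.g. 3, 4, 11, 12, 13, 18, 20.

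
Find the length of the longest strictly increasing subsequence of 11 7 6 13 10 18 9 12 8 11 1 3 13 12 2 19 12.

5

One longest increasing subsequence is 7, 10, 12, 13, 19 (positions 2,5,8,13,16), of length 5; no longer one exists.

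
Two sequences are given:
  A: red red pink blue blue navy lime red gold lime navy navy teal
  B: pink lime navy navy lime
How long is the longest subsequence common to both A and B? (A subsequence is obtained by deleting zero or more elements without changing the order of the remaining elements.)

Backtracking the LCS table gives one alignment: pink (A3,B1) → lime (A10,B2) → navy (A11,B3) → navy (A12,B4).
So the longest common subsequence has length 4.

4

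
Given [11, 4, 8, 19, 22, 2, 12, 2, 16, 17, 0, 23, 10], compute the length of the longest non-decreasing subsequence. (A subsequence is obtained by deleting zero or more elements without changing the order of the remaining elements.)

Scanning left to right, the best length ending at each element is: 11→1, 4→1, 8→2, 19→3, 22→4, 2→1, 12→3, 2→2, 16→4, 17→5, 0→1, 23→6, 10→3.
So the longest non-decreasing subsequence has length 6, e.g. 4, 8, 12, 16, 17, 23.

6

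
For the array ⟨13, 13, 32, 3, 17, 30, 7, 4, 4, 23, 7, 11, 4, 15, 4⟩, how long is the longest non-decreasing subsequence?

Scanning left to right, the best length ending at each element is: 13→1, 13→2, 32→3, 3→1, 17→3, 30→4, 7→2, 4→2, 4→3, 23→4, 7→4, 11→5, 4→4, 15→6, 4→5.
So the longest non-decreasing subsequence has length 6, e.g. 3, 4, 4, 7, 11, 15.

6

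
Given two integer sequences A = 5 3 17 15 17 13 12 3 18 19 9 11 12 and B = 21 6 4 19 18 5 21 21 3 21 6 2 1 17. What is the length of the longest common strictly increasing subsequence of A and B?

2

A longest common strictly increasing subsequence is 5, 17 (length 2); it appears in order in both A and B, and no longer such subsequence exists.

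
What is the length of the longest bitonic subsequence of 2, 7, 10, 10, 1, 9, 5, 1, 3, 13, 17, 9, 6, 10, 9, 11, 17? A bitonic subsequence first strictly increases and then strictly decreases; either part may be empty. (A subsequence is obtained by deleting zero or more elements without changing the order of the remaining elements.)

7

One longest bitonic subsequence is 2, 7, 10, 13, 17, 10, 9 (positions 1,2,3,10,11,14,15): it rises to 17 then falls. Length 7 is optimal.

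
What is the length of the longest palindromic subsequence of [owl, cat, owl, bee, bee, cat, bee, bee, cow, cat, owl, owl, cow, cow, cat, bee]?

9

Using dp[i][j] = 2 + dp[i+1][j−1] if the ends match, else max(dp[i+1][j], dp[i][j−1]):
dp[1][16] = 9. A witness is cat owl bee bee cat bee bee owl cat at positions 2,3,4,5,6,7,8,12,15.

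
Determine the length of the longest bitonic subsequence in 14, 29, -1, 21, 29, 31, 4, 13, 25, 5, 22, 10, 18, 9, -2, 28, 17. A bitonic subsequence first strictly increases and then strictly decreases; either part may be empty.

One longest bitonic subsequence is 14, 21, 29, 31, 25, 22, 18, 9, -2 (positions 1,4,5,6,9,11,13,14,15): it rises to 31 then falls. Length 9 is optimal.

9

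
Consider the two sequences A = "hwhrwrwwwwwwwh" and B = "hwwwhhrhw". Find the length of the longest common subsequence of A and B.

5

A longest common subsequence is hwhrw (length 5); the LCS DP confirms no longer common subsequence exists.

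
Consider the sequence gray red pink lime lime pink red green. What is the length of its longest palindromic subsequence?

One longest palindromic subsequence is red pink lime lime pink red (positions 2,3,4,5,6,7); it reads the same forward and backward, and the interval DP gives dp[1][8] = 6.

6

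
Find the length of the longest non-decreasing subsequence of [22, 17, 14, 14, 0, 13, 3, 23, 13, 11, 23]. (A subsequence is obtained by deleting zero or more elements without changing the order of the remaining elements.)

Let dp[i] be the longest non-decreasing subsequence ending at position i. Then dp = [1, 1, 1, 2, 1, 2, 2, 3, 3, 3, 4].
The maximum is 4; one witness is 14, 14, 23, 23 at positions 3,4,8,11.

4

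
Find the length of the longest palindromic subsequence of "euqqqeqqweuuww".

Using dp[i][j] = 2 + dp[i+1][j−1] if the ends match, else max(dp[i+1][j], dp[i][j−1]):
dp[1][14] = 7. A witness is uqqeqqu at positions 2,4,5,6,7,8,12.

7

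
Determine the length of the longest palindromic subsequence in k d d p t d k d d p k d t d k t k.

12

One longest palindromic subsequence is kdtdkddkdtdk (positions 1,3,5,6,7,8,9,11,12,13,14,17); it reads the same forward and backward, and the interval DP gives dp[1][17] = 12.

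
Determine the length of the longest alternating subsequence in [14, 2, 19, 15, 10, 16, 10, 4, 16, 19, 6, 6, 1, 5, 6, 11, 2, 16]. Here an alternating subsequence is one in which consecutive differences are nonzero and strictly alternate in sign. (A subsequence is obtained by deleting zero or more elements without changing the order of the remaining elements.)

Track the best alternating length ending on an up-step vs a down-step at each position: up/down = 1/1, 1/2, 3/1, 3/4, 3/4, 5/4, 3/6, 3/6, 7/4, 7/1, 7/8, 7/8, 1/8, 9/8, 9/8, 9/8, 9/10, 11/8.
The maximum over both is 11; one such subsequence is 14, 2, 19, 15, 16, 10, 16, 1, 5, 2, 16.

11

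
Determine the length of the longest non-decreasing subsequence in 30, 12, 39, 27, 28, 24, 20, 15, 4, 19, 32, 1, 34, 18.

Scanning left to right, the best length ending at each element is: 30→1, 12→1, 39→2, 27→2, 28→3, 24→2, 20→2, 15→2, 4→1, 19→3, 32→4, 1→1, 34→5, 18→3.
So the longest non-decreasing subsequence has length 5, e.g. 12, 27, 28, 32, 34.

5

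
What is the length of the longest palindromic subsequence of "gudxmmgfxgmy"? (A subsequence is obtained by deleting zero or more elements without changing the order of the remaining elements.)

6

Using dp[i][j] = 2 + dp[i+1][j−1] if the ends match, else max(dp[i+1][j], dp[i][j−1]):
dp[1][12] = 6. A witness is gxmmxg at positions 1,4,5,6,9,10.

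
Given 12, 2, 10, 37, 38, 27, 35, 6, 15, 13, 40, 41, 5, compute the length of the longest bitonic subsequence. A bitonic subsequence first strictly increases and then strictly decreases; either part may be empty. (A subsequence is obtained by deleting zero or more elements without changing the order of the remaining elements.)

One longest bitonic subsequence is 2, 10, 37, 38, 35, 15, 13, 5 (positions 2,3,4,5,7,9,10,13): it rises to 38 then falls. Length 8 is optimal.

8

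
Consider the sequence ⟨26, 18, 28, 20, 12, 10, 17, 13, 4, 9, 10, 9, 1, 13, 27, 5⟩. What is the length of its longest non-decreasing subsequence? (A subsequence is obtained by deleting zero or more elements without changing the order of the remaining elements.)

One longest non-decreasing subsequence is 4, 9, 10, 13, 27 (positions 9,10,11,14,15), of length 5; no longer one exists.

5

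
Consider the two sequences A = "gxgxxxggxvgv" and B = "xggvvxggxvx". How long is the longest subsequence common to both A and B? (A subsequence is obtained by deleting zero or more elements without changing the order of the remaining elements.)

Backtracking the LCS table gives one alignment: g (A1,B2) → g (A3,B3) → x (A6,B6) → g (A7,B7) → g (A8,B8) → x (A9,B9) → v (A10,B10).
So the longest common subsequence has length 7.

7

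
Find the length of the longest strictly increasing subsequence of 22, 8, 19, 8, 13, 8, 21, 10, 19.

Scanning left to right, the best length ending at each element is: 22→1, 8→1, 19→2, 8→1, 13→2, 8→1, 21→3, 10→2, 19→3.
So the longest increasing subsequence has length 3, e.g. 8, 19, 21.

3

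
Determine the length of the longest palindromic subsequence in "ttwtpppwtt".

9

Using dp[i][j] = 2 + dp[i+1][j−1] if the ends match, else max(dp[i+1][j], dp[i][j−1]):
dp[1][10] = 9. A witness is ttwpppwtt at positions 1,2,3,5,6,7,8,9,10.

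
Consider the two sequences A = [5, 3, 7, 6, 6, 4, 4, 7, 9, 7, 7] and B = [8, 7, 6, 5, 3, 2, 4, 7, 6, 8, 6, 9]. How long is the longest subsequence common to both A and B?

6

A longest common subsequence is 5, 3, 7, 6, 6, 9 (length 6); the LCS DP confirms no longer common subsequence exists.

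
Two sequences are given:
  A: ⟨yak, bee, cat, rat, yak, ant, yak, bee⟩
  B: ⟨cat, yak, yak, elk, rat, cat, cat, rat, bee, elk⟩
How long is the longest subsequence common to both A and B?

4

A longest common subsequence is yak, cat, rat, bee (length 4); the LCS DP confirms no longer common subsequence exists.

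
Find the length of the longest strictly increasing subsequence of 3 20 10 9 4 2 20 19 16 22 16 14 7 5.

Scanning left to right, the best length ending at each element is: 3→1, 20→2, 10→2, 9→2, 4→2, 2→1, 20→3, 19→3, 16→3, 22→4, 16→3, 14→3, 7→3, 5→3.
So the longest increasing subsequence has length 4, e.g. 3, 10, 20, 22.

4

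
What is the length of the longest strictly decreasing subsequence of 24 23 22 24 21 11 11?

One longest decreasing subsequence is 24, 23, 22, 21, 11 (positions 1,2,3,5,6), of length 5; no longer one exists.

5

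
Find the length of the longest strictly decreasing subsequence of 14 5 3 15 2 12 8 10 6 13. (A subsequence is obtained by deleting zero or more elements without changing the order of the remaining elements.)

Let dp[i] be the longest decreasing subsequence ending at position i. Then dp = [1, 2, 3, 1, 4, 2, 3, 3, 4, 2].
The maximum is 4; one witness is 14, 5, 3, 2 at positions 1,2,3,5.

4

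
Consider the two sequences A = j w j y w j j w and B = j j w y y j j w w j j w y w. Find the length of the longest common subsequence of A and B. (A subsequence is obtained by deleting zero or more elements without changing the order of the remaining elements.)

A longest common subsequence is jwjwjjw (length 7); the LCS DP confirms no longer common subsequence exists.

7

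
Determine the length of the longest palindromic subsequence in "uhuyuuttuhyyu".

8

Using dp[i][j] = 2 + dp[i+1][j−1] if the ends match, else max(dp[i+1][j], dp[i][j−1]):
dp[1][13] = 8. A witness is uyuttuyu at positions 1,4,6,7,8,9,12,13.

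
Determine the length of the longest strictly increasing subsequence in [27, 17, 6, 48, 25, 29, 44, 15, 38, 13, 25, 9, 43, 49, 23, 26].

Scanning left to right, the best length ending at each element is: 27→1, 17→1, 6→1, 48→2, 25→2, 29→3, 44→4, 15→2, 38→4, 13→2, 25→3, 9→2, 43→5, 49→6, 23→3, 26→4.
So the longest increasing subsequence has length 6, e.g. 17, 25, 29, 38, 43, 49.

6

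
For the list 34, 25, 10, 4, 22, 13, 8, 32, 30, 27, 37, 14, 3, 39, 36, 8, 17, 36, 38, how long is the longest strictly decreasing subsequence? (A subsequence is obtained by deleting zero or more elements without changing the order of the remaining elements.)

6

Scanning left to right, the best length ending at each element is: 34→1, 25→2, 10→3, 4→4, 22→3, 13→4, 8→5, 32→2, 30→3, 27→4, 37→1, 14→5, 3→6, 39→1, 36→2, 8→6, 17→5, 36→2, 38→2.
So the longest decreasing subsequence has length 6, e.g. 34, 25, 22, 13, 8, 3.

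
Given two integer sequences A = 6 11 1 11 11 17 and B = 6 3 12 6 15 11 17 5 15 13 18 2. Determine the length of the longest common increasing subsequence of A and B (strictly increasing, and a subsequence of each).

3

A longest common strictly increasing subsequence is 6, 11, 17 (length 3); it appears in order in both A and B, and no longer such subsequence exists.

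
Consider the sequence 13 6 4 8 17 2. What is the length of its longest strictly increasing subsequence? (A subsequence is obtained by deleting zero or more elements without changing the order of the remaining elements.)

3

One longest increasing subsequence is 6, 8, 17 (positions 2,4,5), of length 3; no longer one exists.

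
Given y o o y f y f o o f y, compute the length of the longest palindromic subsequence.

One longest palindromic subsequence is yoofyfooy (positions 1,2,3,5,6,7,8,9,11); it reads the same forward and backward, and the interval DP gives dp[1][11] = 9.

9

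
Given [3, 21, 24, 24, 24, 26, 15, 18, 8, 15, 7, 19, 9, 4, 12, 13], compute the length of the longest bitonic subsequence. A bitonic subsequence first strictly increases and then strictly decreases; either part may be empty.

One longest bitonic subsequence is 3, 21, 24, 26, 18, 15, 9, 4 (positions 1,2,3,6,8,10,13,14): it rises to 26 then falls. Length 8 is optimal.

8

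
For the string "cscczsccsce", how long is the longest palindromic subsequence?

9

One longest palindromic subsequence is csccsccsc (positions 1,2,3,4,6,7,8,9,10); it reads the same forward and backward, and the interval DP gives dp[1][11] = 9.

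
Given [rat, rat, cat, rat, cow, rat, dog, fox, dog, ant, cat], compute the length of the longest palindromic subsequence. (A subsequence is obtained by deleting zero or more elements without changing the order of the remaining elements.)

Using dp[i][j] = 2 + dp[i+1][j−1] if the ends match, else max(dp[i+1][j], dp[i][j−1]):
dp[1][11] = 5. A witness is cat dog fox dog cat at positions 3,7,8,9,11.

5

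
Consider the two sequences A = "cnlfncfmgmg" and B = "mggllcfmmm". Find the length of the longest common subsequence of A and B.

5

Backtracking the LCS table gives one alignment: l (A3,B5) → c (A6,B6) → f (A7,B7) → m (A8,B9) → m (A10,B10).
So the longest common subsequence has length 5.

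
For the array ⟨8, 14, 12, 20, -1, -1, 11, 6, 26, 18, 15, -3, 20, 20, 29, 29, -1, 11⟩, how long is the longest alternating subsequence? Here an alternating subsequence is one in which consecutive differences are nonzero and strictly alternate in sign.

Track the best alternating length ending on an up-step vs a down-step at each position: up/down = 1/1, 2/1, 2/3, 4/1, 1/5, 1/5, 6/5, 6/7, 8/1, 8/9, 8/9, 1/9, 10/9, 10/9, 10/1, 10/1, 10/11, 12/11.
The maximum over both is 12; one such subsequence is 8, 14, 12, 20, -1, 11, 6, 26, 18, 20, -1, 11.

12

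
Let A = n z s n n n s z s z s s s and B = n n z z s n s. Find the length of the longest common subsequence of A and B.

6

A longest common subsequence is nnzzss (length 6); the LCS DP confirms no longer common subsequence exists.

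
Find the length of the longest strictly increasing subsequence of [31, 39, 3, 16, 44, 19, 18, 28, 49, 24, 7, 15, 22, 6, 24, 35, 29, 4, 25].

6

Scanning left to right, the best length ending at each element is: 31→1, 39→2, 3→1, 16→2, 44→3, 19→3, 18→3, 28→4, 49→5, 24→4, 7→2, 15→3, 22→4, 6→2, 24→5, 35→6, 29→6, 4→2, 25→6.
So the longest increasing subsequence has length 6, e.g. 3, 16, 19, 22, 24, 35.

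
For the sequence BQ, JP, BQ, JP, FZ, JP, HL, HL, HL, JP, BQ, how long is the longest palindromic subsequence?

One longest palindromic subsequence is BQ JP HL HL HL JP BQ (positions 1,2,7,8,9,10,11); it reads the same forward and backward, and the interval DP gives dp[1][11] = 7.

7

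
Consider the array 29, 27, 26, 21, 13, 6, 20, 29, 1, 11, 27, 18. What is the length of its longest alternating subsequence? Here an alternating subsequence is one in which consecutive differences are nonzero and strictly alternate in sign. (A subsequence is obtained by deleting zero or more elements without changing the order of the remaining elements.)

A longest alternating subsequence is 29, 13, 20, 1, 27, 18 (positions 1,5,7,9,11,12); its 5 consecutive differences strictly alternate in sign, and length 6 is optimal.

6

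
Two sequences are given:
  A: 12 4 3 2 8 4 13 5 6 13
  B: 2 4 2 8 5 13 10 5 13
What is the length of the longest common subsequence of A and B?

Backtracking the LCS table gives one alignment: 4 (A2,B2) → 2 (A4,B3) → 8 (A5,B4) → 13 (A7,B6) → 5 (A8,B8) → 13 (A10,B9).
So the longest common subsequence has length 6.

6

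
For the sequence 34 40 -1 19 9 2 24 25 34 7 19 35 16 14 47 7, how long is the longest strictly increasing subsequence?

One longest increasing subsequence is -1, 19, 24, 25, 34, 35, 47 (positions 3,4,7,8,9,12,15), of length 7; no longer one exists.

7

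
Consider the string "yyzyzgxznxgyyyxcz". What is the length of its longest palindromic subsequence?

Using dp[i][j] = 2 + dp[i+1][j−1] if the ends match, else max(dp[i+1][j], dp[i][j−1]):
dp[1][17] = 11. A witness is yyygxnxgyyy at positions 1,2,4,6,7,9,10,11,12,13,14.

11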